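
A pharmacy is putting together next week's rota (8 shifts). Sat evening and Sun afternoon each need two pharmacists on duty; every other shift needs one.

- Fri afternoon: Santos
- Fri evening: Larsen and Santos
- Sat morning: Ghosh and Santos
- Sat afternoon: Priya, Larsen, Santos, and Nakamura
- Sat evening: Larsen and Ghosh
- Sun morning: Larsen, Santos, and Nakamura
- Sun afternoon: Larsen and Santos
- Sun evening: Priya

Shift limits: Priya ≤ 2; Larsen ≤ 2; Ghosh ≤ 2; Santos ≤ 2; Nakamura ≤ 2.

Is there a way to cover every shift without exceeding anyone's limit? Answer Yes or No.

No

Total capacity is 10 and 10 slots are needed, so capacity alone doesn't rule it out.
Shifts {Fri afternoon, Fri evening, Sat evening, Sun afternoon} need 6 worker-slots in total, but the pharmacists available for any of those shifts (Larsen, Ghosh, and Santos) can supply at most 5 among them. So no valid schedule exists.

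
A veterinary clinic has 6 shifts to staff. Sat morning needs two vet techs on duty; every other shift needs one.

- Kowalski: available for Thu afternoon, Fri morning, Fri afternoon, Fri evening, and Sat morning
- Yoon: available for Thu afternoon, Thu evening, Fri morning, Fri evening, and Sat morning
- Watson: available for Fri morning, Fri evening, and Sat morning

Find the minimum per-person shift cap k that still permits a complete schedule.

With 3 vet techs and 7 worker-slots to fill, someone must work at least ⌈7/3⌉ = 3 shifts, so k ≥ 3.
k = 3 works: Thu afternoon→Kowalski, Thu evening→Yoon, Fri morning→Kowalski, Fri afternoon→Kowalski, Fri evening→Yoon, Sat morning→Yoon+Watson.
Loads: Kowalski 3, Yoon 3, Watson 1 — all ≤ 3.

3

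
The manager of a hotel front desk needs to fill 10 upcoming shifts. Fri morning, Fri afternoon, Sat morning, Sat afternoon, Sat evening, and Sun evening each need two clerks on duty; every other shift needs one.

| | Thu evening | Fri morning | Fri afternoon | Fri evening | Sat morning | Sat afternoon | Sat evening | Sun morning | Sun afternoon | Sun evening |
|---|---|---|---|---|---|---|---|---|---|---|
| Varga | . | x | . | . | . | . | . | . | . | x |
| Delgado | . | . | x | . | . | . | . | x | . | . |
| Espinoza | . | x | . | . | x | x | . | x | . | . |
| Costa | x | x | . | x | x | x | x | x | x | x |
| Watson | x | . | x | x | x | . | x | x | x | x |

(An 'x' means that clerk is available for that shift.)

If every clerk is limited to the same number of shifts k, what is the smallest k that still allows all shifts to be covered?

With 5 clerks and 16 worker-slots to fill, someone must work at least ⌈16/5⌉ = 4 shifts, so k ≥ 4.
k = 4 is infeasible (exhaustive check).
k = 5 works: Thu evening→Costa, Fri morning→Varga+Espinoza, Fri afternoon→Delgado+Watson, Fri evening→Costa, Sat morning→Espinoza+Watson, Sat afternoon→Espinoza+Costa, Sat evening→Costa+Watson, Sun morning→Delgado, Sun afternoon→Costa, Sun evening→Varga+Watson.
Loads: Varga 2, Delgado 2, Espinoza 3, Costa 5, Watson 4 — all ≤ 5.

5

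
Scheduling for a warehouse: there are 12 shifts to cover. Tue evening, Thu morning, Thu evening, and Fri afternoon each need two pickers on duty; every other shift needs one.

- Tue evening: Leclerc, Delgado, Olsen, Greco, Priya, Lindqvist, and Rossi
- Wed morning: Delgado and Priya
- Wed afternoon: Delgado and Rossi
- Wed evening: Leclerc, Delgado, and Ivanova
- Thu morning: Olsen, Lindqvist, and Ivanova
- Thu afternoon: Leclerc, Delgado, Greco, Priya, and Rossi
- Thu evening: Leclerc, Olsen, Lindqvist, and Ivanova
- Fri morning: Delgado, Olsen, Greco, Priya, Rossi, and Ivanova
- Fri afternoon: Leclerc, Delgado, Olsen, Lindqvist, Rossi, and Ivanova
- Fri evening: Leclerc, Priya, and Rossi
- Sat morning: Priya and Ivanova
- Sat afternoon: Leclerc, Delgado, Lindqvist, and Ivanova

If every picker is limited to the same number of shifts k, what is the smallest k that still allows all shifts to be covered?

With 8 pickers and 16 worker-slots to fill, someone must work at least ⌈16/8⌉ = 2 shifts, so k ≥ 2.
k = 2 works: Tue evening→Priya+Rossi, Wed morning→Delgado, Wed afternoon→Delgado, Wed evening→Leclerc, Thu morning→Olsen+Lindqvist, Thu afternoon→Greco, Thu evening→Olsen+Ivanova, Fri morning→Greco, Fri afternoon→Rossi+Ivanova, Fri evening→Leclerc, Sat morning→Priya, Sat afternoon→Lindqvist.
Loads: Leclerc 2, Delgado 2, Olsen 2, Greco 2, Priya 2, Lindqvist 2, Rossi 2, Ivanova 2 — all ≤ 2.

2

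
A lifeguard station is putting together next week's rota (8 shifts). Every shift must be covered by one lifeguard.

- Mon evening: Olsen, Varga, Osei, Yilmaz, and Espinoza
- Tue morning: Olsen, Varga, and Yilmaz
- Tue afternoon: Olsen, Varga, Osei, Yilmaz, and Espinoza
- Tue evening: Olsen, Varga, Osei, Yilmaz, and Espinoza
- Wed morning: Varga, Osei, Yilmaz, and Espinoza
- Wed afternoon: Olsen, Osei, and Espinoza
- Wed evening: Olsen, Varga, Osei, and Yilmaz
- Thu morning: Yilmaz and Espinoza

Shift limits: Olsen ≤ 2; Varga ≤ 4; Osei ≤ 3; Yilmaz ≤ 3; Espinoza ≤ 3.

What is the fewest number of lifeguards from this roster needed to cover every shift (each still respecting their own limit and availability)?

3

8 slots to fill and no one can take more than 4, so at least ⌈8/4⌉ = 2 lifeguards are needed.
Any 2 lifeguards together have capacity at most 4+3 = 7 < 8 slots, so 2 can never suffice.
Olsen, Varga, and Yilmaz alone can cover everything: Mon evening→Olsen, Tue morning→Varga, Tue afternoon→Varga, Tue evening→Varga, Wed morning→Varga, Wed afternoon→Olsen, Wed evening→Yilmaz, Thu morning→Yilmaz.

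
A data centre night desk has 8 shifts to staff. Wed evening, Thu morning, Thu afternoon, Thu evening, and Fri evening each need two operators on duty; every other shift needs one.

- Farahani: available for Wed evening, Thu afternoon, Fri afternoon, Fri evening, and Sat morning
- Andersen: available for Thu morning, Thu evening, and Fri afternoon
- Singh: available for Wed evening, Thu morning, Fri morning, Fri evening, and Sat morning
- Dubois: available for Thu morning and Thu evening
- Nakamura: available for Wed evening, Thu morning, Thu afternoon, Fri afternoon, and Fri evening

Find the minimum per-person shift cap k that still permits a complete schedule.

With 5 operators and 13 worker-slots to fill, someone must work at least ⌈13/5⌉ = 3 shifts, so k ≥ 3.
k = 3 works: Wed evening→Farahani+Singh, Thu morning→Andersen+Dubois, Thu afternoon→Farahani+Nakamura, Thu evening→Andersen+Dubois, Fri morning→Singh, Fri afternoon→Andersen, Fri evening→Singh+Nakamura, Sat morning→Farahani.
Loads: Farahani 3, Andersen 3, Singh 3, Dubois 2, Nakamura 2 — all ≤ 3.

3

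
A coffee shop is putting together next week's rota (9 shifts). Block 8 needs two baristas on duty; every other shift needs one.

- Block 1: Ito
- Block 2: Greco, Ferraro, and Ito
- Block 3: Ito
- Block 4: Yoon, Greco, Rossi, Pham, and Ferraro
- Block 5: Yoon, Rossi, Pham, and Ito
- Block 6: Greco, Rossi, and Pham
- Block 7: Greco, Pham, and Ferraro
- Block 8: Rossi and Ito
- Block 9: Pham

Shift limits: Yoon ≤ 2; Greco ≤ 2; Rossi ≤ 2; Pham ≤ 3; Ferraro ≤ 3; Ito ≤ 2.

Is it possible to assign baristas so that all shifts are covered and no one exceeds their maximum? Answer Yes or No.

Total capacity is 14 and 10 slots are needed, so capacity alone doesn't rule it out.
Shifts {Block 1, Block 3, Block 8} need 4 worker-slots in total, but the baristas available for any of those shifts (Rossi and Ito) can supply at most 3 among them. So no valid schedule exists.

No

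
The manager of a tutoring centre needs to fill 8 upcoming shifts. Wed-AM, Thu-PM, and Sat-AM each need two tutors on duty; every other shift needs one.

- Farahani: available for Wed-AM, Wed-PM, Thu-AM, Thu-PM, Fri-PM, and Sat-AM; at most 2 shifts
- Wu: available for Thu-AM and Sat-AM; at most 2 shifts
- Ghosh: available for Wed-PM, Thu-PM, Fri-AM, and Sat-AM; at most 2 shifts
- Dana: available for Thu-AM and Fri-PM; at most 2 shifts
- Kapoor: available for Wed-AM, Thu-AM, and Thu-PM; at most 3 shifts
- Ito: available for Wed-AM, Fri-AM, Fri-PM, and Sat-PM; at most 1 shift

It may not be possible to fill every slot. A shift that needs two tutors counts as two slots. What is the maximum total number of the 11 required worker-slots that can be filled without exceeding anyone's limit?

Total capacity across all tutors is 2+2+2+2+3+1 = 12, and 11 slots are needed, so at most 11 can be filled.
An assignment achieving 10: Wed-AM→Farahani+Kapoor, Wed-PM→Farahani, Thu-AM→Wu, Thu-PM→Ghosh+Kapoor, Fri-AM→Ghosh, Fri-PM→Dana, Sat-AM→Wu, Sat-PM→Ito.
Loads: Farahani 2/2, Wu 2/2, Ghosh 2/2, Dana 1/2, Kapoor 2/3, Ito 1/1.

10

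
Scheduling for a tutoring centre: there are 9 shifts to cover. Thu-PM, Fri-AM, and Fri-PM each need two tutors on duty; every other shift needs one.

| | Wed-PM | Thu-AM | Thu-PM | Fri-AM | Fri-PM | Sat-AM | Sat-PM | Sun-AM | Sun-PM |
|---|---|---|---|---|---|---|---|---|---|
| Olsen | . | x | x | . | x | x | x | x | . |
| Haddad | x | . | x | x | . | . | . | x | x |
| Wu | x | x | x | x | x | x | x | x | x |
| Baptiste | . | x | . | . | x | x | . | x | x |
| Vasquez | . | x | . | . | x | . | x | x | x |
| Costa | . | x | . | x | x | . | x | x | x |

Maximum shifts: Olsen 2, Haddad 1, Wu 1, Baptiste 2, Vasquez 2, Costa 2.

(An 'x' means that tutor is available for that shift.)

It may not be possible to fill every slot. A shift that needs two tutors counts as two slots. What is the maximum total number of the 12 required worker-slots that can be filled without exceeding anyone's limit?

Total capacity across all tutors is 2+1+1+2+2+2 = 10, and 12 slots are needed, so at most 10 can be filled.
An assignment achieving 10: Wed-PM→Haddad, Thu-AM→Baptiste, Thu-PM→Olsen+Wu, Fri-AM→Costa, Fri-PM→Baptiste+Vasquez, Sat-AM→Olsen, Sat-PM→Vasquez, Sun-PM→Costa.
Loads: Olsen 2/2, Haddad 1/1, Wu 1/1, Baptiste 2/2, Vasquez 2/2, Costa 2/2.

10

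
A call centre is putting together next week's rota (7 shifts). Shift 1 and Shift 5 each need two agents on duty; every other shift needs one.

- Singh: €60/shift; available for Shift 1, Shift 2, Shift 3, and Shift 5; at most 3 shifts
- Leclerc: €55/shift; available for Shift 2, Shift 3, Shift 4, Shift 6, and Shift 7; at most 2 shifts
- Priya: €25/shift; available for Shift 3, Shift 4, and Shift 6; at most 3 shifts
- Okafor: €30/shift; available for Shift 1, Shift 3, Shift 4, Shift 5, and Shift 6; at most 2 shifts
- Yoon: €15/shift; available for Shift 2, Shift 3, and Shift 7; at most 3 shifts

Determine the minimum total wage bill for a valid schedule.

Shift 1 can only be covered by Singh and Okafor, so that assignment is forced.
Shift 5 can only be covered by Singh and Okafor, so that assignment is forced.
Picking the cheapest available agent for each shift independently would cost €275, and that bound is achievable.
An optimal schedule: Shift 1→Okafor+Singh, Shift 2→Yoon, Shift 3→Yoon, Shift 4→Priya, Shift 5→Okafor+Singh, Shift 6→Priya, Shift 7→Yoon.
Total: 30 + 60 + 15 + 15 + 25 + 30 + 60 + 25 + 15 = €275.

€275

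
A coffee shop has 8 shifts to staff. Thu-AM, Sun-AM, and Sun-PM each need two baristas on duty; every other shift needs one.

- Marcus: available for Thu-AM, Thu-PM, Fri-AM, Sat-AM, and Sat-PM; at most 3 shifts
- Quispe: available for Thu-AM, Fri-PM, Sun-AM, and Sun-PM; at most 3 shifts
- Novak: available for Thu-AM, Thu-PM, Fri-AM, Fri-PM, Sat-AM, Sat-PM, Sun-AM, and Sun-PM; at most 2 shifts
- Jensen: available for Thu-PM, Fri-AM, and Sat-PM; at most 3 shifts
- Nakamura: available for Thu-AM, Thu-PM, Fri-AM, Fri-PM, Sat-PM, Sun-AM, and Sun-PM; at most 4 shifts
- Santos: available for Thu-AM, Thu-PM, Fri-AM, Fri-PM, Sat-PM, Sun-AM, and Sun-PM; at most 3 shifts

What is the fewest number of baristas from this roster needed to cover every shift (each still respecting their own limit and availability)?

4

11 slots to fill and no one can take more than 4, so at least ⌈11/4⌉ = 3 baristas are needed.
Any 3 baristas together have capacity at most 4+3+3 = 10 < 11 slots, so 3 can never suffice.
Marcus, Quispe, Novak, and Nakamura alone can cover everything: Thu-AM→Novak+Nakamura, Thu-PM→Marcus, Fri-AM→Marcus, Fri-PM→Quispe, Sat-AM→Marcus, Sat-PM→Novak, Sun-AM→Quispe+Nakamura, Sun-PM→Quispe+Nakamura.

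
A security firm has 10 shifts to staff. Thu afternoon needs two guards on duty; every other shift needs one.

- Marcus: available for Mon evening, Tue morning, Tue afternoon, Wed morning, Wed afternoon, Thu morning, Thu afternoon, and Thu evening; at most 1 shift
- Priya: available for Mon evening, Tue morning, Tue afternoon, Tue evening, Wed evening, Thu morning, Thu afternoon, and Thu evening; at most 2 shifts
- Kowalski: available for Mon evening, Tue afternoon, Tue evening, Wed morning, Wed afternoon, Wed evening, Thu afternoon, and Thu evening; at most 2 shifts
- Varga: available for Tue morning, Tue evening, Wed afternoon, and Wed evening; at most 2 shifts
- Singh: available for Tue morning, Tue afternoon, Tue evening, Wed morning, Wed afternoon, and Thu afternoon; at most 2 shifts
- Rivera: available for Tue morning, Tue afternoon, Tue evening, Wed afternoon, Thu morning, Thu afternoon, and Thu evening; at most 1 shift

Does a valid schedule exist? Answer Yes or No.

Total capacity is 1+2+2+2+2+1 = 10 but 11 worker-slots are needed — infeasible.

No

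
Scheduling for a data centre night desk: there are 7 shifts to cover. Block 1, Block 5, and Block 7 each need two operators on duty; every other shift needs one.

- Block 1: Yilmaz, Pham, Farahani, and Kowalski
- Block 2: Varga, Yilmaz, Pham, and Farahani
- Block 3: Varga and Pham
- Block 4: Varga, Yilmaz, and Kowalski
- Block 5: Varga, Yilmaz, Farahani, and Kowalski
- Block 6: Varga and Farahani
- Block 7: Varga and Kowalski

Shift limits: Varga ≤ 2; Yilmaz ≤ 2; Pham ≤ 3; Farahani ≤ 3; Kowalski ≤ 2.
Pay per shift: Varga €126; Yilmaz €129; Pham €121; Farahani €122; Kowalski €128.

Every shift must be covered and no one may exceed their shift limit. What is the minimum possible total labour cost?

Block 7 can only be covered by Varga and Kowalski, so that assignment is forced.
Picking the cheapest available operator for each shift independently would cost €1235, but that ignores the shift limits.
An optimal schedule: Block 1→Pham+Farahani, Block 2→Pham, Block 3→Pham, Block 4→Varga, Block 5→Farahani+Kowalski, Block 6→Farahani, Block 7→Varga+Kowalski.
Total: 121 + 122 + 121 + 121 + 126 + 122 + 128 + 122 + 126 + 128 = €1237.

€1237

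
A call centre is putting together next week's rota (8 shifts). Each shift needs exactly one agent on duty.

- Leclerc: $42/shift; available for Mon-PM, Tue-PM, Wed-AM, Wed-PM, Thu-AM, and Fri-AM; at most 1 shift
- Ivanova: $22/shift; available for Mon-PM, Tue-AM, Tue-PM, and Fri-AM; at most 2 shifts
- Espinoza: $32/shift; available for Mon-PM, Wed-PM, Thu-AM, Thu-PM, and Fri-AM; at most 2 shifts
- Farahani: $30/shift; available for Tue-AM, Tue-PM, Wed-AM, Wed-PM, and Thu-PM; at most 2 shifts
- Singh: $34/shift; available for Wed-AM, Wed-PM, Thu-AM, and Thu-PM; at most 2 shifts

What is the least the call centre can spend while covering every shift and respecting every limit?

Picking the cheapest available agent for each shift independently would cost $210, but that ignores the shift limits.
An optimal schedule: Mon-PM→Ivanova, Tue-AM→Ivanova, Tue-PM→Farahani, Wed-AM→Farahani, Wed-PM→Singh, Thu-AM→Espinoza, Thu-PM→Singh, Fri-AM→Espinoza.
Total: 22 + 22 + 30 + 30 + 34 + 32 + 34 + 32 = $236.

$236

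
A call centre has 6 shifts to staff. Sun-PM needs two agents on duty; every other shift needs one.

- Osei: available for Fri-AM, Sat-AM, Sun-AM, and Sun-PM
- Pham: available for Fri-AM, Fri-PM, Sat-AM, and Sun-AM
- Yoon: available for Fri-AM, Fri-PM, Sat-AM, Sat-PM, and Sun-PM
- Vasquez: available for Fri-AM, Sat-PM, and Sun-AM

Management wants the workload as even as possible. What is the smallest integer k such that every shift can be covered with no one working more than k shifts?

2

With 4 agents and 7 worker-slots to fill, someone must work at least ⌈7/4⌉ = 2 shifts, so k ≥ 2.
k = 2 works: Fri-AM→Vasquez, Fri-PM→Pham, Sat-AM→Osei, Sat-PM→Yoon, Sun-AM→Pham, Sun-PM→Osei+Yoon.
Loads: Osei 2, Pham 2, Yoon 2, Vasquez 1 — all ≤ 2.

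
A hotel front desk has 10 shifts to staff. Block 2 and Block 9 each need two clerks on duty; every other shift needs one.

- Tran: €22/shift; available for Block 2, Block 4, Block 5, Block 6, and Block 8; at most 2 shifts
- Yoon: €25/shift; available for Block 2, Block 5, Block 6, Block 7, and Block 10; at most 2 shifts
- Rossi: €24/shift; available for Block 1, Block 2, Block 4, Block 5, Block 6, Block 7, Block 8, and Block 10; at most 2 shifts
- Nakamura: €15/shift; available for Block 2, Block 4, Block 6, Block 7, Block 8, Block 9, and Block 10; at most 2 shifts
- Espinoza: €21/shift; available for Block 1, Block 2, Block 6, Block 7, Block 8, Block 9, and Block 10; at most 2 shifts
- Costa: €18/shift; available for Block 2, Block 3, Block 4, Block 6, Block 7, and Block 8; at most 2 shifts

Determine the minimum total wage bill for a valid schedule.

€250

Block 3 can only be covered by Costa, so that assignment is forced.
Block 9 can only be covered by Nakamura and Espinoza, so that assignment is forced.
Picking the cheapest available clerk for each shift independently would cost €205, but that ignores the shift limits.
An optimal schedule: Block 1→Rossi, Block 2→Espinoza+Costa, Block 3→Costa, Block 4→Tran, Block 5→Tran, Block 6→Nakamura, Block 7→Yoon, Block 8→Rossi, Block 9→Nakamura+Espinoza, Block 10→Yoon.
Total: 24 + 21 + 18 + 18 + 22 + 22 + 15 + 25 + 24 + 15 + 21 + 25 = €250.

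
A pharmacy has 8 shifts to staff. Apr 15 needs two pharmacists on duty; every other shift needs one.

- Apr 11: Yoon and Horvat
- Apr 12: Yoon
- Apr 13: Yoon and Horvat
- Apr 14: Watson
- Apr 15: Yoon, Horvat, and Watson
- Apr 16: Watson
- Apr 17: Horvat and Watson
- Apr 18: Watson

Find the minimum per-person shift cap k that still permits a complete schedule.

With 3 pharmacists and 9 worker-slots to fill, someone must work at least ⌈9/3⌉ = 3 shifts, so k ≥ 3.
k = 3 works: Apr 11→Yoon, Apr 12→Yoon, Apr 13→Horvat, Apr 14→Watson, Apr 15→Yoon+Horvat, Apr 16→Watson, Apr 17→Horvat, Apr 18→Watson.
Loads: Yoon 3, Horvat 3, Watson 3 — all ≤ 3.

3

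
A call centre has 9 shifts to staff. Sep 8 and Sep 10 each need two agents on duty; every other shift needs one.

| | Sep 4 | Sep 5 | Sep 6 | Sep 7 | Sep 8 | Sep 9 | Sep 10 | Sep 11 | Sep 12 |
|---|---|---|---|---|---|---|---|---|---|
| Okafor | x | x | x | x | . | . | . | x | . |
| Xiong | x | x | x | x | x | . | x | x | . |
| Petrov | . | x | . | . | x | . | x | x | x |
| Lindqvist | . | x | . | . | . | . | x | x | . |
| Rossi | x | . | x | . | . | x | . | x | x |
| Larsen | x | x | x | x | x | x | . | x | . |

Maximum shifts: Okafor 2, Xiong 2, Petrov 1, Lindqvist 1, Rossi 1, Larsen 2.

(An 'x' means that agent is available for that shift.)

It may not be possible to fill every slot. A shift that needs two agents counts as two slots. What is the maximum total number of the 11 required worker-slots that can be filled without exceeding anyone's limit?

9

Total capacity across all agents is 2+2+1+1+1+2 = 9, and 11 slots are needed, so at most 9 can be filled.
An assignment achieving 9: Sep 4→Okafor, Sep 6→Larsen, Sep 7→Okafor, Sep 8→Xiong+Larsen, Sep 9→Rossi, Sep 10→Xiong+Lindqvist, Sep 12→Petrov.
Loads: Okafor 2/2, Xiong 2/2, Petrov 1/1, Lindqvist 1/1, Rossi 1/1, Larsen 2/2.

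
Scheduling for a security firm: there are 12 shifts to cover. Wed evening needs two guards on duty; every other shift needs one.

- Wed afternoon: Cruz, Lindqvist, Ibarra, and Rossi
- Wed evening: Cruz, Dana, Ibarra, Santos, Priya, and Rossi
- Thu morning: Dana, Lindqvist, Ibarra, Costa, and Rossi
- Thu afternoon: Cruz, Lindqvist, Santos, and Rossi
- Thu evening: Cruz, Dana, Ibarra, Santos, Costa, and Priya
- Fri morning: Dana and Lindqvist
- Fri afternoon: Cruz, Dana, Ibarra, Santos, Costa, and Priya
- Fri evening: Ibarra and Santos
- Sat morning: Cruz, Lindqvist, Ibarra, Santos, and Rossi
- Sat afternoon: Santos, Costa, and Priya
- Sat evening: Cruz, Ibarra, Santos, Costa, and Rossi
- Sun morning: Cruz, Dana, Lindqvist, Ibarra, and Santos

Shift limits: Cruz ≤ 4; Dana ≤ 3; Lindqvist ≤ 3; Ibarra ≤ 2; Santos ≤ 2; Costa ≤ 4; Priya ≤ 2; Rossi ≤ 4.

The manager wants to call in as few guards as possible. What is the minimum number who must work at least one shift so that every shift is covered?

4

13 slots to fill and no one can take more than 4, so at least ⌈13/4⌉ = 4 guards are needed.
Cruz, Dana, Ibarra, and Costa alone can cover everything: Wed afternoon→Cruz, Wed evening→Cruz+Dana, Thu morning→Dana, Thu afternoon→Cruz, Thu evening→Costa, Fri morning→Dana, Fri afternoon→Costa, Fri evening→Ibarra, Sat morning→Cruz, Sat afternoon→Costa, Sat evening→Costa, Sun morning→Ibarra.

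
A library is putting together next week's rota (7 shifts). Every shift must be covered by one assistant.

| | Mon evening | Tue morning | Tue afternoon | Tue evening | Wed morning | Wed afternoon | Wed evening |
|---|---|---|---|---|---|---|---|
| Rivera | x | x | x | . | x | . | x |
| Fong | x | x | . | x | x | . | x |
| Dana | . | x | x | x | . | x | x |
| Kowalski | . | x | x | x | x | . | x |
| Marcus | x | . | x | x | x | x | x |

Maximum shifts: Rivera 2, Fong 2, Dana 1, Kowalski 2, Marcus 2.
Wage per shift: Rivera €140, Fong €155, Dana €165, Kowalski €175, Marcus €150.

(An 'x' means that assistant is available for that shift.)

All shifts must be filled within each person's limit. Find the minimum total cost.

Picking the cheapest available assistant for each shift independently would cost €1000, but that ignores the shift limits.
An optimal schedule: Mon evening→Rivera, Tue morning→Rivera, Tue afternoon→Marcus, Tue evening→Fong, Wed morning→Fong, Wed afternoon→Marcus, Wed evening→Dana.
Total: 140 + 140 + 150 + 155 + 155 + 150 + 165 = €1055.

€1055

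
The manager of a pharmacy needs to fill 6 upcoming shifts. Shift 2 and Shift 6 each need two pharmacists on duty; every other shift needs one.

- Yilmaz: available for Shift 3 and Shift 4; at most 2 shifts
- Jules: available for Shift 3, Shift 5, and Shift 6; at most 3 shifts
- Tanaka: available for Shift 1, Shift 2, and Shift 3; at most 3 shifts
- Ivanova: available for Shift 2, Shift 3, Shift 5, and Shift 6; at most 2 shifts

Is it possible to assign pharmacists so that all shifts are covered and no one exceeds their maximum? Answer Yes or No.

Shift 1 can only be covered by Tanaka, so that assignment is forced.
Shift 2 can only be covered by Tanaka and Ivanova, so that assignment is forced.
Shift 4 can only be covered by Yilmaz, so that assignment is forced.
One valid schedule: Shift 1→Tanaka, Shift 2→Tanaka+Ivanova, Shift 3→Yilmaz, Shift 4→Yilmaz, Shift 5→Jules, Shift 6→Jules+Ivanova.
Loads: Yilmaz 2/2, Jules 2/3, Tanaka 2/3, Ivanova 2/2 — all within limits.

Yes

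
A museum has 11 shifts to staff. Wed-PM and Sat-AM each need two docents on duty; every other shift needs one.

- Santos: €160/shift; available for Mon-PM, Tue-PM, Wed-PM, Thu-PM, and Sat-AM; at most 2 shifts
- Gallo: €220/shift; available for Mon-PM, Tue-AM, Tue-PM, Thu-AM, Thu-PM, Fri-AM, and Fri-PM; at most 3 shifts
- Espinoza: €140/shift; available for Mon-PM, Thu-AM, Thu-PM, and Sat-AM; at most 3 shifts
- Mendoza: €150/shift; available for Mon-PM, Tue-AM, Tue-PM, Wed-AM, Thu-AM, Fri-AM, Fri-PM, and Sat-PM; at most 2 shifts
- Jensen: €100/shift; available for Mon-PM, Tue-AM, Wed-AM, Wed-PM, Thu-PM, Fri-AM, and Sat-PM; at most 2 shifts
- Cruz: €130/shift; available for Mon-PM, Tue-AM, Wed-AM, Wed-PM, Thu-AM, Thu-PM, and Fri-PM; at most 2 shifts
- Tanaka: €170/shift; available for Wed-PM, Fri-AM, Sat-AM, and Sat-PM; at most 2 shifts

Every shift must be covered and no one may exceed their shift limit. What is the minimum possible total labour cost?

€1840

Picking the cheapest available docent for each shift independently would cost €1540, but that ignores the shift limits.
An optimal schedule: Mon-PM→Mendoza, Tue-AM→Cruz, Tue-PM→Mendoza, Wed-AM→Jensen, Wed-PM→Santos+Tanaka, Thu-AM→Espinoza, Thu-PM→Espinoza, Fri-AM→Tanaka, Fri-PM→Cruz, Sat-AM→Espinoza+Santos, Sat-PM→Jensen.
Total: 150 + 130 + 150 + 100 + 160 + 170 + 140 + 140 + 170 + 130 + 140 + 160 + 100 = €1840.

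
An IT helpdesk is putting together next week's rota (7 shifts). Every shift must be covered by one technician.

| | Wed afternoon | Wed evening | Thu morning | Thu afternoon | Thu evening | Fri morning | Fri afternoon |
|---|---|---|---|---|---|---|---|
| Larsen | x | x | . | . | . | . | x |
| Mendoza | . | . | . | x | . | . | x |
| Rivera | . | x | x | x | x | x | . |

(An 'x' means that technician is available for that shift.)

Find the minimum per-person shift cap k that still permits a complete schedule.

3

With 3 technicians and 7 worker-slots to fill, someone must work at least ⌈7/3⌉ = 3 shifts, so k ≥ 3.
k = 3 works: Wed afternoon→Larsen, Wed evening→Larsen, Thu morning→Rivera, Thu afternoon→Mendoza, Thu evening→Rivera, Fri morning→Rivera, Fri afternoon→Larsen.
Loads: Larsen 3, Mendoza 1, Rivera 3 — all ≤ 3.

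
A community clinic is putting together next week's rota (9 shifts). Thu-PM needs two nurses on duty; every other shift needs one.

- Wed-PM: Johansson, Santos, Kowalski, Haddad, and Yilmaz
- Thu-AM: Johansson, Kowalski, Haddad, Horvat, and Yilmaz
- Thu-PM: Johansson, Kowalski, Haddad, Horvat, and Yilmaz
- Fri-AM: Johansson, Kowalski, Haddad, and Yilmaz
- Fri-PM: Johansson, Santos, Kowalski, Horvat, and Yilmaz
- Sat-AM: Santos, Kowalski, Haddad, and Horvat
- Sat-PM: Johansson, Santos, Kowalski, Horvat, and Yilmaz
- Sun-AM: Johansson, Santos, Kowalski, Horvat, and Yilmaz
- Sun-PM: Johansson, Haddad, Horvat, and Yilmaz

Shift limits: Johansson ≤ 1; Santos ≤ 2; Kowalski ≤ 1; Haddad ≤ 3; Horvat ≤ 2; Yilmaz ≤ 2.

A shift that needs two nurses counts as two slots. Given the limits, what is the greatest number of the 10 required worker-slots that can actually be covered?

10

Total capacity across all nurses is 1+2+1+3+2+2 = 11, and 10 slots are needed, so at most 10 can be filled.
An assignment achieving 10: Wed-PM→Santos, Thu-AM→Kowalski, Thu-PM→Haddad+Horvat, Fri-AM→Johansson, Fri-PM→Horvat, Sat-AM→Santos, Sat-PM→Yilmaz, Sun-AM→Yilmaz, Sun-PM→Haddad.
Loads: Johansson 1/1, Santos 2/2, Kowalski 1/1, Haddad 2/3, Horvat 2/2, Yilmaz 2/2.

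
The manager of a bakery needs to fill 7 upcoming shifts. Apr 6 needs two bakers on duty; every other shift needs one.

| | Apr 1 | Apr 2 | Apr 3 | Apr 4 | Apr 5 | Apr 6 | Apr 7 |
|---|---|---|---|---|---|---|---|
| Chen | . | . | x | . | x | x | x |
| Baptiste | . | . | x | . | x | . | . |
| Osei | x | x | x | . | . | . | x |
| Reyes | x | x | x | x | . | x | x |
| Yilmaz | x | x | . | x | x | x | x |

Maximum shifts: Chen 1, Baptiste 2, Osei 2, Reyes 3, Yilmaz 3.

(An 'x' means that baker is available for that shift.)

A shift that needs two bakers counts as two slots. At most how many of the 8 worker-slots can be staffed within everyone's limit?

8

Total capacity across all bakers is 1+2+2+3+3 = 11, and 8 slots are needed, so at most 8 can be filled.
An assignment achieving 8: Apr 1→Osei, Apr 2→Osei, Apr 3→Baptiste, Apr 4→Reyes, Apr 5→Chen, Apr 6→Reyes+Yilmaz, Apr 7→Reyes.
Loads: Chen 1/1, Baptiste 1/2, Osei 2/2, Reyes 3/3, Yilmaz 1/3.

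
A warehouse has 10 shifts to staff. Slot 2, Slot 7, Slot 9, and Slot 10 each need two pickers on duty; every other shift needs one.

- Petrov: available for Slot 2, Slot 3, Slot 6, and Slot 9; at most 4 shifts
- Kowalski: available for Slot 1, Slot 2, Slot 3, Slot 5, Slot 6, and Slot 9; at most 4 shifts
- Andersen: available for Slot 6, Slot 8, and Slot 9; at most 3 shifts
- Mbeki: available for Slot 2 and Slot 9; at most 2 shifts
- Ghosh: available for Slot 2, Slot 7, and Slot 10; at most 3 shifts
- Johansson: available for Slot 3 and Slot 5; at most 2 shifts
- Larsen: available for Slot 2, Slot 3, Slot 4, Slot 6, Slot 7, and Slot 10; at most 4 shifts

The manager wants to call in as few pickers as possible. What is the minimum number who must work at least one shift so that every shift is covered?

14 slots to fill and no one can take more than 4, so at least ⌈14/4⌉ = 4 pickers are needed.
Kowalski, Andersen, Ghosh, and Larsen alone can cover everything: Slot 1→Kowalski, Slot 2→Ghosh+Larsen, Slot 3→Kowalski, Slot 4→Larsen, Slot 5→Kowalski, Slot 6→Andersen, Slot 7→Ghosh+Larsen, Slot 8→Andersen, Slot 9→Kowalski+Andersen, Slot 10→Ghosh+Larsen.

4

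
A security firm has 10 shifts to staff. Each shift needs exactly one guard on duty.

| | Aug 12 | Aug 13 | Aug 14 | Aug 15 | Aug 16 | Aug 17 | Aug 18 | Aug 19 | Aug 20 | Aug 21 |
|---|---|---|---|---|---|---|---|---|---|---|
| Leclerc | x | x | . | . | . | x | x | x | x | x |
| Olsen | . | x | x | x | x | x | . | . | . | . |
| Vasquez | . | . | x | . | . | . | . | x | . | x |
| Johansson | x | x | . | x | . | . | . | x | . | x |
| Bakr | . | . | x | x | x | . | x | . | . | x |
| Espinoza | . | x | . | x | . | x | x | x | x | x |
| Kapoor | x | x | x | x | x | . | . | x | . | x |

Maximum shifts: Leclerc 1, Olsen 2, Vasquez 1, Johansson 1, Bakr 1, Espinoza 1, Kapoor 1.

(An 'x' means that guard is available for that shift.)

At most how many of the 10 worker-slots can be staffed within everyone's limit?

8

Total capacity across all guards is 1+2+1+1+1+1+1 = 8, and 10 slots are needed, so at most 8 can be filled.
An assignment achieving 8: Aug 12→Johansson, Aug 13→Espinoza, Aug 14→Vasquez, Aug 15→Kapoor, Aug 16→Olsen, Aug 17→Olsen, Aug 18→Bakr, Aug 20→Leclerc.
Loads: Leclerc 1/1, Olsen 2/2, Vasquez 1/1, Johansson 1/1, Bakr 1/1, Espinoza 1/1, Kapoor 1/1.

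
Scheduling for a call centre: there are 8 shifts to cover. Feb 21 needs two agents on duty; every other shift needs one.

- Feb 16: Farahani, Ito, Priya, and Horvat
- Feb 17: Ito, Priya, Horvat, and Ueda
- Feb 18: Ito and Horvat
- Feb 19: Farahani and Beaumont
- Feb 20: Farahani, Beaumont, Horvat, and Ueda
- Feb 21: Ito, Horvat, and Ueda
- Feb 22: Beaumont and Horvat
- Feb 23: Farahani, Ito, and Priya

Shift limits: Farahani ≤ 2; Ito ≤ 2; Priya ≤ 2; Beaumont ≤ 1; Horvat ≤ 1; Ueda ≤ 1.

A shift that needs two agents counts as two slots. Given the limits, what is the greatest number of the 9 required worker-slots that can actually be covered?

Total capacity across all agents is 2+2+2+1+1+1 = 9, and 9 slots are needed, so at most 9 can be filled.
An assignment achieving 9: Feb 16→Priya, Feb 17→Priya, Feb 18→Ito, Feb 19→Farahani, Feb 20→Ueda, Feb 21→Ito+Horvat, Feb 22→Beaumont, Feb 23→Farahani.
Loads: Farahani 2/2, Ito 2/2, Priya 2/2, Beaumont 1/1, Horvat 1/1, Ueda 1/1.

9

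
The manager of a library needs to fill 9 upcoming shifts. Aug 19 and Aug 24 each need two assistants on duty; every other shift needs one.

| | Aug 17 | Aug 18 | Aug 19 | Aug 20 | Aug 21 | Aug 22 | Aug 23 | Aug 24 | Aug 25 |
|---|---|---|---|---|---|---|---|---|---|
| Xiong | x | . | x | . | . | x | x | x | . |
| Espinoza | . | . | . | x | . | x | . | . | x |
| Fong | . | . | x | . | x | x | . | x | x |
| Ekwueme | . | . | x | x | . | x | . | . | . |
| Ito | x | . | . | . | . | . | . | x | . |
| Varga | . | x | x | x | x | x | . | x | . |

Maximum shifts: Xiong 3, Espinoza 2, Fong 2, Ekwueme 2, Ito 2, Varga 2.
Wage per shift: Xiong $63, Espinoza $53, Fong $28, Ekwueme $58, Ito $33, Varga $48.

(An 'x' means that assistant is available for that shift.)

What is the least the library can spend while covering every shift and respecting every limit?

Aug 18 can only be covered by Varga, so that assignment is forced.
Aug 23 can only be covered by Xiong, so that assignment is forced.
Picking the cheapest available assistant for each shift independently would cost $413, but that ignores the shift limits.
An optimal schedule: Aug 17→Ito, Aug 18→Varga, Aug 19→Fong+Ekwueme, Aug 20→Espinoza, Aug 21→Fong, Aug 22→Ekwueme, Aug 23→Xiong, Aug 24→Ito+Varga, Aug 25→Espinoza.
Total: 33 + 48 + 28 + 58 + 53 + 28 + 58 + 63 + 33 + 48 + 53 = $503.

$503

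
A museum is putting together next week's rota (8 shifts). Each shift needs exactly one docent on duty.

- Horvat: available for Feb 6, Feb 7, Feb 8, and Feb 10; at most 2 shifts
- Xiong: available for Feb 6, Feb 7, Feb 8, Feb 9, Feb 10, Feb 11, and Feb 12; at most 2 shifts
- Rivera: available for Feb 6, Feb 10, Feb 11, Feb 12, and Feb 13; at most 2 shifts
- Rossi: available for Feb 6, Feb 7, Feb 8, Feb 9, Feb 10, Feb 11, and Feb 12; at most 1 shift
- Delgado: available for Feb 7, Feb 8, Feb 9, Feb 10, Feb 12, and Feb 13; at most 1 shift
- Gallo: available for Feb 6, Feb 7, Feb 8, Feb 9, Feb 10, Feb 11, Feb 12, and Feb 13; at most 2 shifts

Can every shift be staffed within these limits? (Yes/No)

One valid schedule: Feb 6→Horvat, Feb 7→Horvat, Feb 8→Rossi, Feb 9→Xiong, Feb 10→Delgado, Feb 11→Xiong, Feb 12→Rivera, Feb 13→Rivera.
Loads: Horvat 2/2, Xiong 2/2, Rivera 2/2, Rossi 1/1, Delgado 1/1, Gallo 0/2 — all within limits.

Yes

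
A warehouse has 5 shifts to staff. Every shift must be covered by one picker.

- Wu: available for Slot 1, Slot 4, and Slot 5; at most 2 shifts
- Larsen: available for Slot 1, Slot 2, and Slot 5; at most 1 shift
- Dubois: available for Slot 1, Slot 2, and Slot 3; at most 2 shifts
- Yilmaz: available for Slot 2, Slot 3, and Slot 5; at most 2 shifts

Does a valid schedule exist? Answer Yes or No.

Yes

Slot 4 can only be covered by Wu, so that assignment is forced.
One valid schedule: Slot 1→Wu, Slot 2→Larsen, Slot 3→Dubois, Slot 4→Wu, Slot 5→Yilmaz.
Loads: Wu 2/2, Larsen 1/1, Dubois 1/2, Yilmaz 1/2 — all within limits.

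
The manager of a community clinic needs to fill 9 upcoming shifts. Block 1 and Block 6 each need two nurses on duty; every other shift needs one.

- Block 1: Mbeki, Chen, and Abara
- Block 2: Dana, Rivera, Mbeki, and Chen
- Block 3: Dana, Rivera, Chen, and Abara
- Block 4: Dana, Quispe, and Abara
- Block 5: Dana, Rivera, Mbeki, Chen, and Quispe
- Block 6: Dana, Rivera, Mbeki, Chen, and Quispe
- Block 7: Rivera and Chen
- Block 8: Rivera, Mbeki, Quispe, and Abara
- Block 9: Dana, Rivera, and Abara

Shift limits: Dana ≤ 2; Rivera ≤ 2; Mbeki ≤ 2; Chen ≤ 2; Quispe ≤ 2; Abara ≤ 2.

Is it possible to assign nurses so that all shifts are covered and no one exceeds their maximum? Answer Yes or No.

Yes

One valid schedule: Block 1→Mbeki+Chen, Block 2→Rivera, Block 3→Chen, Block 4→Dana, Block 5→Quispe, Block 6→Mbeki+Quispe, Block 7→Rivera, Block 8→Abara, Block 9→Dana.
Loads: Dana 2/2, Rivera 2/2, Mbeki 2/2, Chen 2/2, Quispe 2/2, Abara 1/2 — all within limits.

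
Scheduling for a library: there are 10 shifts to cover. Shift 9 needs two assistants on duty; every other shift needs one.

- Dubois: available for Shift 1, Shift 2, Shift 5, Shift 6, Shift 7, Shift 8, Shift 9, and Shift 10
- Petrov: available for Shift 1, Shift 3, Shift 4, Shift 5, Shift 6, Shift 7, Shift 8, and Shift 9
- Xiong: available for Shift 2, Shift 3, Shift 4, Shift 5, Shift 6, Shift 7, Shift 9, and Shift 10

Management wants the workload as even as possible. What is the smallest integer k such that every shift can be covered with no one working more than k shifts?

4

With 3 assistants and 11 worker-slots to fill, someone must work at least ⌈11/3⌉ = 4 shifts, so k ≥ 4.
k = 4 works: Shift 1→Dubois, Shift 2→Dubois, Shift 3→Petrov, Shift 4→Petrov, Shift 5→Petrov, Shift 6→Xiong, Shift 7→Xiong, Shift 8→Dubois, Shift 9→Petrov+Xiong, Shift 10→Dubois.
Loads: Dubois 4, Petrov 4, Xiong 3 — all ≤ 4.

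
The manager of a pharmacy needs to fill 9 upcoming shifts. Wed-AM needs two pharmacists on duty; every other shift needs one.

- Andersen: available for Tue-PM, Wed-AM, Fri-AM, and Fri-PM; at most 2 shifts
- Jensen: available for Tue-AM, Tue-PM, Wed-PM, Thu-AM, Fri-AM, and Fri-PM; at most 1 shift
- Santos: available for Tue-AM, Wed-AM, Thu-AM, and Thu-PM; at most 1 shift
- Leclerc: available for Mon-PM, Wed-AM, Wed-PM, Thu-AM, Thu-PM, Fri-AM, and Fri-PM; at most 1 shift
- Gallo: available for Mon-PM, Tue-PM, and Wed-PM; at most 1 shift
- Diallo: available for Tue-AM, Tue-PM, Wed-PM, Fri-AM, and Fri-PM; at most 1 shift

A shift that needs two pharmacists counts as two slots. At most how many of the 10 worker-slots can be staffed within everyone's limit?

Total capacity across all pharmacists is 2+1+1+1+1+1 = 7, and 10 slots are needed, so at most 7 can be filled.
An assignment achieving 7: Mon-PM→Leclerc, Tue-AM→Jensen, Tue-PM→Andersen, Wed-AM→Andersen, Wed-PM→Gallo, Thu-PM→Santos, Fri-AM→Diallo.
Loads: Andersen 2/2, Jensen 1/1, Santos 1/1, Leclerc 1/1, Gallo 1/1, Diallo 1/1.

7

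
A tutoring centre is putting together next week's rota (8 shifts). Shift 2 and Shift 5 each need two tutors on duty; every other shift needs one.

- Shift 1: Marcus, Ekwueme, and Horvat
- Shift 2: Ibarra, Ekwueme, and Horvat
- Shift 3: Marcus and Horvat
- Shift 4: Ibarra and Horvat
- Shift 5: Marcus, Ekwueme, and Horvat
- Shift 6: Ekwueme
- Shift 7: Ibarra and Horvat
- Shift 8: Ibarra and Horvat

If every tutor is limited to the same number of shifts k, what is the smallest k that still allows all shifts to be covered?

3

With 4 tutors and 10 worker-slots to fill, someone must work at least ⌈10/4⌉ = 3 shifts, so k ≥ 3.
k = 3 works: Shift 1→Marcus, Shift 2→Ekwueme+Horvat, Shift 3→Marcus, Shift 4→Ibarra, Shift 5→Marcus+Ekwueme, Shift 6→Ekwueme, Shift 7→Ibarra, Shift 8→Ibarra.
Loads: Marcus 3, Ibarra 3, Ekwueme 3, Horvat 1 — all ≤ 3.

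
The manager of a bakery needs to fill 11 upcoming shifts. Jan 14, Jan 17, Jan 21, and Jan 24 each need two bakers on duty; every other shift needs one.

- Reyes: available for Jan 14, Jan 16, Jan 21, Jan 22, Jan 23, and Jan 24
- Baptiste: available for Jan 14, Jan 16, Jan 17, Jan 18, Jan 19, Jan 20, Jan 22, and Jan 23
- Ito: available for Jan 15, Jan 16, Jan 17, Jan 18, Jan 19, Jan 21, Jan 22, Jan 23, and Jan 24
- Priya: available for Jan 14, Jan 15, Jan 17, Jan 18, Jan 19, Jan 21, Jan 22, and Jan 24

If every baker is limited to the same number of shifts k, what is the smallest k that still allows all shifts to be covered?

4

With 4 bakers and 15 worker-slots to fill, someone must work at least ⌈15/4⌉ = 4 shifts, so k ≥ 4.
k = 4 works: Jan 14→Reyes+Baptiste, Jan 15→Ito, Jan 16→Reyes, Jan 17→Baptiste+Ito, Jan 18→Baptiste, Jan 19→Ito, Jan 20→Baptiste, Jan 21→Reyes+Priya, Jan 22→Priya, Jan 23→Reyes, Jan 24→Ito+Priya.
Loads: Reyes 4, Baptiste 4, Ito 4, Priya 3 — all ≤ 4.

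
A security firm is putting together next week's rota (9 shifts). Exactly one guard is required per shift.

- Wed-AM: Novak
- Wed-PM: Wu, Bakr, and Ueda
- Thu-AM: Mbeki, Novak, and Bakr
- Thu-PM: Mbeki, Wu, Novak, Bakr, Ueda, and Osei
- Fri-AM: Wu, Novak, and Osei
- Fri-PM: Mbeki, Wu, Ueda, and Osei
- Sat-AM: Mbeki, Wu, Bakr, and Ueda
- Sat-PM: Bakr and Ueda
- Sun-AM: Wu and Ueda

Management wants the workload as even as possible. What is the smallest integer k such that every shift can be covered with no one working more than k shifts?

With 6 guards and 9 worker-slots to fill, someone must work at least ⌈9/6⌉ = 2 shifts, so k ≥ 2.
k = 2 works: Wed-AM→Novak, Wed-PM→Wu, Thu-AM→Mbeki, Thu-PM→Ueda, Fri-AM→Novak, Fri-PM→Mbeki, Sat-AM→Bakr, Sat-PM→Bakr, Sun-AM→Wu.
Loads: Mbeki 2, Wu 2, Novak 2, Bakr 2, Ueda 1, Osei 0 — all ≤ 2.

2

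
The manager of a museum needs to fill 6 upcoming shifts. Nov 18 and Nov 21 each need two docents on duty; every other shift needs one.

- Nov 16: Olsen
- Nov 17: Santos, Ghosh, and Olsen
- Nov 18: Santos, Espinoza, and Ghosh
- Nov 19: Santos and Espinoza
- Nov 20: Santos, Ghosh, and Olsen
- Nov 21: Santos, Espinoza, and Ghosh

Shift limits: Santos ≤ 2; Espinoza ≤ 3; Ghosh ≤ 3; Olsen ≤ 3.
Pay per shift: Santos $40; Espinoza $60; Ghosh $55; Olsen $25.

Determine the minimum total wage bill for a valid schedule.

Nov 16 can only be covered by Olsen, so that assignment is forced.
Picking the cheapest available docent for each shift independently would cost $305, but that ignores the shift limits.
An optimal schedule: Nov 16→Olsen, Nov 17→Olsen, Nov 18→Santos+Ghosh, Nov 19→Santos, Nov 20→Olsen, Nov 21→Ghosh+Espinoza.
Total: 25 + 25 + 40 + 55 + 40 + 25 + 55 + 60 = $325.

$325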